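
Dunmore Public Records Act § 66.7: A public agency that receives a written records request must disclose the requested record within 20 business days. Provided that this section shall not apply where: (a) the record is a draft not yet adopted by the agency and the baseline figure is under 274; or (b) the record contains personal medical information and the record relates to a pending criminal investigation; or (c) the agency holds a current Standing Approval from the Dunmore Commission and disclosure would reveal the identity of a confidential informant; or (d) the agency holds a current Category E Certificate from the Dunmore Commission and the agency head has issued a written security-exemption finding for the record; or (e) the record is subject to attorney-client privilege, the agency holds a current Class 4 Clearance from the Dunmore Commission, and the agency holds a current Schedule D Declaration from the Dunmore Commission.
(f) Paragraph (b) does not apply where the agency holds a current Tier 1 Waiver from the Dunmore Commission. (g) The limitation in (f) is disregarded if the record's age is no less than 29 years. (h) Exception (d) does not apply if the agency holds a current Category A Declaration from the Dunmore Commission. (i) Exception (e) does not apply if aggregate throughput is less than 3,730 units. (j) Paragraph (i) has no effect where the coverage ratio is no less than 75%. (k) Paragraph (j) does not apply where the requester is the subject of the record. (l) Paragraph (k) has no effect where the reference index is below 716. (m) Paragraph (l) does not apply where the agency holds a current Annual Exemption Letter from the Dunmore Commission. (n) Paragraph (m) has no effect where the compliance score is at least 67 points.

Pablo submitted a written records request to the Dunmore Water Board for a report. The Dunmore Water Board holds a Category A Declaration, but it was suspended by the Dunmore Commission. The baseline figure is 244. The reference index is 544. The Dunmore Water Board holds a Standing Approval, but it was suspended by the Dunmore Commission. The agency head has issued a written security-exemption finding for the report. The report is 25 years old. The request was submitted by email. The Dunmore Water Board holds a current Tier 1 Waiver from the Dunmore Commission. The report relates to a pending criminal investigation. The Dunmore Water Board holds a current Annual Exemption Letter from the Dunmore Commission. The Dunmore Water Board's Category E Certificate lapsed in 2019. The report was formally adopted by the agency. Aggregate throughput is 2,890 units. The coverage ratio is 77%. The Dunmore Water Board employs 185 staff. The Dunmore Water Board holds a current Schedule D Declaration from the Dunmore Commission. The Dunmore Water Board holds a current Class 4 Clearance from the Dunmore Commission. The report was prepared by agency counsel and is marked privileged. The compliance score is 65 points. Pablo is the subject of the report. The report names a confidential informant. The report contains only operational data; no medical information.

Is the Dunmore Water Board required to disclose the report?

Exception (a) does not apply: the report has been formally adopted.
Exception (b) does not apply: the report contains only operational data.
Exception (c) fails — the Standing Approval is not current.
Exception (d) fails — there is no Category E Certificate in force.
Exception (e) is satisfied on its face — the report is privileged; a current Class 4 Clearance is held; a current Schedule D Declaration is held. But: (i) operates — aggregate throughput is 2,890 units, less than the 3,730 units limit. (j) is triggered (the coverage ratio is 77%, meeting the 75% threshold), but is overridden by (k): (k) is engaged — Pablo is the subject of the report. (l) would limit (k) — the reference index is 544, below the 716 limit — but (m) sets (l) aside: (m) operates — a current Annual Exemption Letter is held. (n) is inapplicable (the compliance score is 65 points, short of 67 points), so (m) stands. (e) is therefore removed.
None of the exceptions is available; § 66.7 applies in full.

Yes — the Dunmore Water Board must disclose the report.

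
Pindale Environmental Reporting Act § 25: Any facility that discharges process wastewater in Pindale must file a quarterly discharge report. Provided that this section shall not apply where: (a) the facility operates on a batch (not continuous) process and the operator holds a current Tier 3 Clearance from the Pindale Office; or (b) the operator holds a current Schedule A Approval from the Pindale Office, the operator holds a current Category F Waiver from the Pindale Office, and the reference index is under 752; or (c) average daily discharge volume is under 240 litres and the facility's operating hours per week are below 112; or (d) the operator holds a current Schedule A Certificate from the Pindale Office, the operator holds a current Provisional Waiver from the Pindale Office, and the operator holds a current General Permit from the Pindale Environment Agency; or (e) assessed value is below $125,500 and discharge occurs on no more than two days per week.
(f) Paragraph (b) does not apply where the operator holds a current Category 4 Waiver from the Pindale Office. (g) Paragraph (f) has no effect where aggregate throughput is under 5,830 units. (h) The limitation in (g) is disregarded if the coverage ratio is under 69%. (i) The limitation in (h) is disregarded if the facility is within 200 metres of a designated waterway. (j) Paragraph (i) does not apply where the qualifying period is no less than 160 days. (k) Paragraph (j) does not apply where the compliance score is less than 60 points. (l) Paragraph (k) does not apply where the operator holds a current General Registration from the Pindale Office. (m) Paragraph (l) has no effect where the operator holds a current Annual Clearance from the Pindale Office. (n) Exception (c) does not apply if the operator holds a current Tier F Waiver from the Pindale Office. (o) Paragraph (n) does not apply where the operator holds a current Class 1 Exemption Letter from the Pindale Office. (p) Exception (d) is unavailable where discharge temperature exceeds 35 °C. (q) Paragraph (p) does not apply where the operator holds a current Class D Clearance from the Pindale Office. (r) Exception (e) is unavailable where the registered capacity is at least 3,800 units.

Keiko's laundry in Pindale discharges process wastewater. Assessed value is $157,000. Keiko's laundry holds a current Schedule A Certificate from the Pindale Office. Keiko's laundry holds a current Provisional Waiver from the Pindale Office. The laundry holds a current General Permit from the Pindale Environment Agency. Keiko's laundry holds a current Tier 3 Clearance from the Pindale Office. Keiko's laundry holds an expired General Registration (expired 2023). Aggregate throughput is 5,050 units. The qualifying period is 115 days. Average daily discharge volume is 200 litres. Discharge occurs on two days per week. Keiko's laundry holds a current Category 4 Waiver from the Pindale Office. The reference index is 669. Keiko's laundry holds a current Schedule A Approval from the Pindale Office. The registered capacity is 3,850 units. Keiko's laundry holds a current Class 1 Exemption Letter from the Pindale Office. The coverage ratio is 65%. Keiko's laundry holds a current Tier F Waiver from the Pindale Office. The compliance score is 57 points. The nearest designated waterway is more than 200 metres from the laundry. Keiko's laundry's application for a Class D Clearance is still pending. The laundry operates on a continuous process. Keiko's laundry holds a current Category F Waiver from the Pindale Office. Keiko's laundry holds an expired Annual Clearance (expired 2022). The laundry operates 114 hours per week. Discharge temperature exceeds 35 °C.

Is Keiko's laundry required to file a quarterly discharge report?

Yes — Keiko's laundry must file a quarterly discharge report.

Exception (a) does not apply: the facility operates on a continuous process.
All of (b)'s requirements are met (a current Schedule A Approval is held; a current Category F Waiver is held; the reference index is 669, under the 752 limit). However, paragraphs (f)–(m) must be considered: (f) operates against (b): a current Category 4 Waiver is held. (g) applies (aggregate throughput is 5,050 units, under the 5,830 units limit), but is displaced by (h): (h) operates against (g): the coverage ratio is 65%, under the 69% limit. (i) is inapplicable (the laundry is more than 200 m from any designated waterway), so (h) stands. So (b) is unavailable.
Exception (c) fails — the facility's operating hours per week are 114, not below 112.
Exception (d) is satisfied on its face — a current Schedule A Certificate is held; a current Provisional Waiver is held; a current General Permit is held. Turning to paragraphs (p)–(q): (p) is triggered — discharge temperature exceeds 35 °C. (q), which would lift (p), does not operate here — there is no Class D Clearance in force. So (d) is unavailable.
Exception (e) requires that assessed value is below $125,500; but assessed value is $157,000, not below $125,500, so (e) is unavailable.
No exception applies. The general rule governs.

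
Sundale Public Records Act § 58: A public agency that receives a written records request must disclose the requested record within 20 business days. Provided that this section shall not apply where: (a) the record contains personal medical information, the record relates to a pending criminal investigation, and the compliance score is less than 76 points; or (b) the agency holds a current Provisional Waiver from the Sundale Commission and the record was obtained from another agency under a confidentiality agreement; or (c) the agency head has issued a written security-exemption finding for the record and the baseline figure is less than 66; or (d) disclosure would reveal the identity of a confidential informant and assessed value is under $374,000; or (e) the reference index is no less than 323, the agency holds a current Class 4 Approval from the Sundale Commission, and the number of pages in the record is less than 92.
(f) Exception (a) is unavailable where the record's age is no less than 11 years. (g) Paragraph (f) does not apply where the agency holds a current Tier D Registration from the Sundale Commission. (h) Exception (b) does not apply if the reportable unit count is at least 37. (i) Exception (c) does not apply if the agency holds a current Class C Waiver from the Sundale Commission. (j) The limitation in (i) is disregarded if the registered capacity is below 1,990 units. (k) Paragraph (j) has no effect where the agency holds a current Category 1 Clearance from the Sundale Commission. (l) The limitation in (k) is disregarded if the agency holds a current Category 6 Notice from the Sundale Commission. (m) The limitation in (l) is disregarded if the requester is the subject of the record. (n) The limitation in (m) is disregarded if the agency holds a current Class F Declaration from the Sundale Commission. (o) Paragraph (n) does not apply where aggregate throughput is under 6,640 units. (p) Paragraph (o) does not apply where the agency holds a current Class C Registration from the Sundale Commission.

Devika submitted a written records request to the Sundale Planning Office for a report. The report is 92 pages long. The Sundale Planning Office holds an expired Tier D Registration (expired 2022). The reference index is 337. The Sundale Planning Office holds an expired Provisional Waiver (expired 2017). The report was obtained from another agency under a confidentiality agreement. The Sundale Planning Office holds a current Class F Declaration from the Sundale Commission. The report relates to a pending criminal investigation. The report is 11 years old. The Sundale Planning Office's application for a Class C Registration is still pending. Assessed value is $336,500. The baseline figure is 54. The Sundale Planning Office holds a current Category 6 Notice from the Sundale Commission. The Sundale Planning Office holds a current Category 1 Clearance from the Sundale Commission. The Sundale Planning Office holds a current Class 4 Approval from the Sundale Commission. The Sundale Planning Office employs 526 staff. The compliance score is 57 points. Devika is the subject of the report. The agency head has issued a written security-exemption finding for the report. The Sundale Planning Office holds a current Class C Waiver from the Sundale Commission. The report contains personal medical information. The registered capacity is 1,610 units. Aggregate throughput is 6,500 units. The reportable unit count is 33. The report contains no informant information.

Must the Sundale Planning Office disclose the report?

Yes — the Sundale Planning Office must disclose the report.

All of (a)'s requirements are met (the report contains personal medical information; the report relates to a pending investigation; the compliance score is 57 points, less than the 76 points limit). Turning to paragraphs (f)–(g): (f) applies — the record's age is 11 years, meeting the 11 years threshold. (g), which would lift (f), is inapplicable — no current Tier D Registration is held. Exception (a) does not apply.
Exception (b) does not apply: no current Provisional Waiver is held.
Exception (c)'s conditions are all satisfied: a written security-exemption finding has been issued; the baseline figure is 54, less than the 66 limit. However, paragraphs (i)–(p) must be considered: (i) operates against (c): a current Class C Waiver is held. (j) is triggered (the registered capacity is 1,610 units, below the 1,990 units limit), but is itself disapplied by (k): (k) applies — a current Category 1 Clearance is held. (l) is triggered (a current Category 6 Notice is held), but is overridden by (m): (m) operates against (l): Devika is the subject of the report. (n) is triggered (a current Class F Declaration is held), but yields to (o): (o) is engaged — aggregate throughput is 6,500 units, under the 6,640 units limit. (p) is not engaged (the Class C Registration is not current), so (o) stands. So (c) is unavailable.
Exception (d) fails — the report contains no informant information.
Exception (e) requires that the number of pages in the record is less than 92; but the number of pages in the record is 92, not less than 92, so (e) is unavailable.
None of the exceptions is available; § 58 applies in full.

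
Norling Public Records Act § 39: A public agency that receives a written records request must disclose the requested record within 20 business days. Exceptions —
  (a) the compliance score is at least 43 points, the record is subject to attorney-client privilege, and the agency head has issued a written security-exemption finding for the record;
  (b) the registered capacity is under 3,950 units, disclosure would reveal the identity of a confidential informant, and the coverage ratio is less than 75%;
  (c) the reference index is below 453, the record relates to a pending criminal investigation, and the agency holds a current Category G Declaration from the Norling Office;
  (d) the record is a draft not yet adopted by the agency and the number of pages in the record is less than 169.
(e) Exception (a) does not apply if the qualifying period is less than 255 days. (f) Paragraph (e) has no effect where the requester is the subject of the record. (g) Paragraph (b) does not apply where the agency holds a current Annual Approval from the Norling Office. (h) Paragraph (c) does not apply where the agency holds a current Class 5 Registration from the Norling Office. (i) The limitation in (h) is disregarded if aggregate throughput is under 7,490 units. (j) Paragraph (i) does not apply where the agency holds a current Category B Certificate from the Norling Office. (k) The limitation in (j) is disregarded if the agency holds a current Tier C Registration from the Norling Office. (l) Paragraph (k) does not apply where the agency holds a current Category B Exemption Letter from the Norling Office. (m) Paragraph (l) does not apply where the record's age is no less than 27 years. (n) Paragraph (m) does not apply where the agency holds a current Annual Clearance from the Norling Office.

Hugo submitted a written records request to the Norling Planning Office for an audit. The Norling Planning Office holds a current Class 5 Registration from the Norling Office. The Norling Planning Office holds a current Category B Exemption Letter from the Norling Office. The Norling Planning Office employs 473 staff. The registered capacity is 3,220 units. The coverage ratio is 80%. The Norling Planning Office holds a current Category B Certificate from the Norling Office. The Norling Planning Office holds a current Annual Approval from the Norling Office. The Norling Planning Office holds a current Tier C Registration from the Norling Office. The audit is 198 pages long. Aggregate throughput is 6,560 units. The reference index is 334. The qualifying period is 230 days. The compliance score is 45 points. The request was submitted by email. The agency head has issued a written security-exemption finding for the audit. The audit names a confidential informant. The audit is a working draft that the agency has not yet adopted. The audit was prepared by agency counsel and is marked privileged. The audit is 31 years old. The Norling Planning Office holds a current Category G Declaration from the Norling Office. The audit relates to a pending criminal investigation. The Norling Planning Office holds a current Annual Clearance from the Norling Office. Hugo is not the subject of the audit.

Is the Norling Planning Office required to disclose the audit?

Yes — the Norling Planning Office must disclose the audit.

All of (a)'s requirements are met (the compliance score is 45 points, meeting the 43 points threshold; the audit is privileged; a written security-exemption finding has been issued). But applying paragraphs (e)–(f): (e) operates against (a): the qualifying period is 230 days, less than the 255 days limit. (f) is inapplicable (Hugo is not the subject of the audit), so (e) stands. Exception (a) does not apply.
Exception (b) requires that the coverage ratio is less than 75%; but the coverage ratio is 80%, not less than 75%, so (b) is unavailable.
Exception (c): the reference index is 334, below the 453 limit; the audit relates to a pending investigation; a current Category G Declaration is held — every condition holds. But: (h) operates against (c): a current Class 5 Registration is held. (i) applies (aggregate throughput is 6,560 units, under the 7,490 units limit), but is displaced by (j): (j) operates against (i): a current Category B Certificate is held. (k) operates (a current Tier C Registration is held), but is set aside by (l): (l) operates against (k): a current Category B Exemption Letter is held. (m) applies (the record's age is 31 years, meeting the 27 years threshold), but is displaced by (n): (n) is engaged — a current Annual Clearance is held. (c) is therefore removed.
Exception (d) does not apply: the number of pages in the record is 198, not less than 169.
Every exception is unavailable, so the rule governs.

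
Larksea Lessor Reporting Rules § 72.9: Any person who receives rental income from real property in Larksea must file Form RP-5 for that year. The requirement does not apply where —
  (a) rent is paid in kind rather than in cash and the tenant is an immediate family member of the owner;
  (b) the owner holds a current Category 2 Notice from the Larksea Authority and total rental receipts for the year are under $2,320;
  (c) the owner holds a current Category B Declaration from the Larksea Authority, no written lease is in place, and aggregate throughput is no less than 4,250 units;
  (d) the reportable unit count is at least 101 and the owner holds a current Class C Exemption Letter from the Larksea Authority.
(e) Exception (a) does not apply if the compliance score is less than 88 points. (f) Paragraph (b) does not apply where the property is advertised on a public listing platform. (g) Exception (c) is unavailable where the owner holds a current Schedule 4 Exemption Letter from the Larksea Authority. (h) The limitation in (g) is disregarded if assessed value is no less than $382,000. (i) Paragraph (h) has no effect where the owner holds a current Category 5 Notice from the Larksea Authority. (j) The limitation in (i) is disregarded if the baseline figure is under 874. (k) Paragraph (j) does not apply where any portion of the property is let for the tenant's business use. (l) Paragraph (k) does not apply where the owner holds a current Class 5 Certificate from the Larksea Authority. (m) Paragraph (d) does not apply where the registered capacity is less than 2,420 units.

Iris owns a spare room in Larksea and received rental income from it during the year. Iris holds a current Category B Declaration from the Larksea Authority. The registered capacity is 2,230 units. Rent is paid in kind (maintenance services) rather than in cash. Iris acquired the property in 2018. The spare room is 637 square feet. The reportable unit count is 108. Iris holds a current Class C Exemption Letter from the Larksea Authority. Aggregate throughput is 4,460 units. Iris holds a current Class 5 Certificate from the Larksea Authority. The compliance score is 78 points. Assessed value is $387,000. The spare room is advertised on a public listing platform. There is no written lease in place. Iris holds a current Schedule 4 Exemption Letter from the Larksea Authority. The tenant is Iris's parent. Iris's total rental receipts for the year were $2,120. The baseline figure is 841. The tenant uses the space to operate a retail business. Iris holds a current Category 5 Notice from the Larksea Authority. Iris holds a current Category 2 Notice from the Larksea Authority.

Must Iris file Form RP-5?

No — exception (c) applies; Iris is not required to file Form RP-5.

Exception (a) is satisfied on its face — rent is paid in kind; the tenant is an immediate family member. However, paragraph (e) must be considered: (e) operates against (a): the compliance score is 78 points, less than the 88 points limit. Exception (a) does not apply.
Exception (b)'s conditions are all satisfied: a current Category 2 Notice is held; total rental receipts for the year are $2,120, under the $2,320 limit. But applying paragraph (f): (f) is triggered — the property is publicly advertised. Exception (b) does not apply.
Exception (c) is satisfied on its face — a current Category B Declaration is held; there is no written lease; aggregate throughput is 4,460 units, meeting the 4,250 units threshold. Considering the limiting provisions: (g) would limit (c) — a current Schedule 4 Exemption Letter is held — but (h) sets (g) aside: (h) applies — assessed value is $387,000, meeting the $382,000 threshold. (i) would limit (h) — a current Category 5 Notice is held — but (j) sets (i) aside: (j) operates — the baseline figure is 841, under the 874 limit. (k) is engaged (the space is let for business use), but is displaced by (l): (l) applies — a current Class 5 Certificate is held. (c) remains available.
Exception (d)'s conditions are all satisfied: the reportable unit count is 108, meeting the 101 threshold; a current Class C Exemption Letter is held. However, paragraph (m) must be considered: (m) is engaged — the registered capacity is 2,230 units, less than the 2,420 units limit. So (d) is unavailable.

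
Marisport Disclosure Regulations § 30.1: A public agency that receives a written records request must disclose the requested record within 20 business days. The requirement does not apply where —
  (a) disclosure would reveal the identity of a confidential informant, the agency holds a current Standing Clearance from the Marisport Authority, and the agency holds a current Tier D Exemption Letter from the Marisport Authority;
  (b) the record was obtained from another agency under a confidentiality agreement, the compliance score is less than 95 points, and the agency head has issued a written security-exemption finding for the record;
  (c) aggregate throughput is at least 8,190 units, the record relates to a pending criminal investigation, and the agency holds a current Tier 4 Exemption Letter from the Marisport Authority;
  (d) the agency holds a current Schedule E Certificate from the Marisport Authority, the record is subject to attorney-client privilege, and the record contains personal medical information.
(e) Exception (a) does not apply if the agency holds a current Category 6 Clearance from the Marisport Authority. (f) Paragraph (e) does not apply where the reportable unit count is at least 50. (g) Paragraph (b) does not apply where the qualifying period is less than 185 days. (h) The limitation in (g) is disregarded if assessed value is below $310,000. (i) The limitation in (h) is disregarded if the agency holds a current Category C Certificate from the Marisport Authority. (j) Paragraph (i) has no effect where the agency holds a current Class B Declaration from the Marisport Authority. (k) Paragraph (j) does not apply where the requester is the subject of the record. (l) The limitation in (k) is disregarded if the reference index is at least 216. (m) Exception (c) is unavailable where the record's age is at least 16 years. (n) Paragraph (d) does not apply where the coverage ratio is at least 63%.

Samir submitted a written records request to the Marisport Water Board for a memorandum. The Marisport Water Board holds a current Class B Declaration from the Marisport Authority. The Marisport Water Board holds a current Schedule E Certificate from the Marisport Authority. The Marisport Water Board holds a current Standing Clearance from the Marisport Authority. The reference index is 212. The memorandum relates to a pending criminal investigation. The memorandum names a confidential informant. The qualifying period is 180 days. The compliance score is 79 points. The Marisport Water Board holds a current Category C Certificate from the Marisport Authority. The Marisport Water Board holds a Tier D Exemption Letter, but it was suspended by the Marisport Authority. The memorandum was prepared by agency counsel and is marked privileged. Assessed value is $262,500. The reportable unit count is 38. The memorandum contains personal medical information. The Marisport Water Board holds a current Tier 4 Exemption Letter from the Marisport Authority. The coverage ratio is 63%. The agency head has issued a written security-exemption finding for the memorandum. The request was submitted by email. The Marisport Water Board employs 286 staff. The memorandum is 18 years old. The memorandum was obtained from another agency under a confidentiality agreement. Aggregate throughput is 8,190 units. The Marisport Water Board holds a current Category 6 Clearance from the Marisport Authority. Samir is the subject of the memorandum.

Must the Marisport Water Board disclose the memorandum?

Yes — the Marisport Water Board must disclose the memorandum.

Exception (a) requires that the agency holds a current Tier D Exemption Letter from the Marisport Authority; but the Tier D Exemption Letter is not current, so (a) is unavailable.
Exception (b): the memorandum was obtained under a confidentiality agreement; the compliance score is 79 points, less than the 95 points limit; a written security-exemption finding has been issued — every condition holds. But: (g) is engaged — the qualifying period is 180 days, less than the 185 days limit. (h) is engaged (assessed value is $262,500, below the $310,000 limit), but is set aside by (i): (i) is engaged — a current Category C Certificate is held. (j) would limit (i) — a current Class B Declaration is held — but (k) sets (j) aside: (k) is engaged — Samir is the subject of the memorandum. (l), which would lift (k), does not operate here — the reference index is 212, short of 216. (b) is therefore removed.
Exception (c) is satisfied on its face — aggregate throughput is 8,190 units, meeting the 8,190 units threshold; the memorandum relates to a pending investigation; a current Tier 4 Exemption Letter is held. But applying paragraph (m): (m) operates against (c): the record's age is 18 years, meeting the 16 years threshold. So (c) is unavailable.
All of (d)'s requirements are met (a current Schedule E Certificate is held; the memorandum is privileged; the memorandum contains personal medical information). But applying paragraph (n): (n) operates against (d): the coverage ratio is 63%, meeting the 63% threshold. Exception (d) does not apply.
No exception displaces § 30.1.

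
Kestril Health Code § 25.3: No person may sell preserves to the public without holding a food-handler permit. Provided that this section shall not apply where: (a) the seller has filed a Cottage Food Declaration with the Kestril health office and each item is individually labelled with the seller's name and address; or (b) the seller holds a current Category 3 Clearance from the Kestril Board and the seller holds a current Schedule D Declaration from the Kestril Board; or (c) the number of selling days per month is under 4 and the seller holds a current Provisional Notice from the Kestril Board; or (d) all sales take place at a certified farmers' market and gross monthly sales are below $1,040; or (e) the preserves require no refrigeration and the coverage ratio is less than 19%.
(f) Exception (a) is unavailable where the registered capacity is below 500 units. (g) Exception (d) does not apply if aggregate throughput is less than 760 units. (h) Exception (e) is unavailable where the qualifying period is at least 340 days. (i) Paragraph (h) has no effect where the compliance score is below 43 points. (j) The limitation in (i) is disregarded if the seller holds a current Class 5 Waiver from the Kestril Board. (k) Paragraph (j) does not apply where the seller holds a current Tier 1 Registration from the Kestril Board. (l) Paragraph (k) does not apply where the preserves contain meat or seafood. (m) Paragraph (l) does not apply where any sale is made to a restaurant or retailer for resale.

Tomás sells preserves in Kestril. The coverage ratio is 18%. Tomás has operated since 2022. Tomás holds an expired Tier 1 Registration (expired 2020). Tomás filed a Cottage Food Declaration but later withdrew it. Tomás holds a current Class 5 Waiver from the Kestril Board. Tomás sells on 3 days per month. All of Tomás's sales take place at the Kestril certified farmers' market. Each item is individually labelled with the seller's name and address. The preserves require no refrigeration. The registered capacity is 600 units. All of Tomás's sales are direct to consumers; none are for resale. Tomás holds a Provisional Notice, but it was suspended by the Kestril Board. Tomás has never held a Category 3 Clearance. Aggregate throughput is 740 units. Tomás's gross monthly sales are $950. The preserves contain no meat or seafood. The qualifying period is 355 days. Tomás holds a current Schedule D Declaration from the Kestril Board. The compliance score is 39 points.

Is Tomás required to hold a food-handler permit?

Yes — Tomás must hold a food-handler permit.

Exception (a) requires that the seller has filed a Cottage Food Declaration with the Kestril health office; but the Cottage Food Declaration was withdrawn, so (a) is unavailable.
Exception (b) fails — the Category 3 Clearance is not current.
Exception (c) requires that the seller holds a current Provisional Notice from the Kestril Board; but the Provisional Notice is not current, so (c) is unavailable.
All of (d)'s requirements are met (all sales are at a certified farmers' market; gross monthly sales are $950, below the $1,040 limit). Turning to paragraph (g): (g) operates against (d): aggregate throughput is 740 units, less than the 760 units limit. (d) is therefore removed.
Exception (e) is satisfied on its face — the preserves are shelf-stable; the coverage ratio is 18%, less than the 19% limit. But: (h) operates against (e): the qualifying period is 355 days, meeting the 340 days threshold. (i) is engaged (the compliance score is 39 points, below the 43 points limit), but is itself disapplied by (j): (j) operates against (i): a current Class 5 Waiver is held. (k), which would lift (j), does not operate here — there is no Tier 1 Registration in force. Exception (e) does not apply.
No exception applies. The general rule governs.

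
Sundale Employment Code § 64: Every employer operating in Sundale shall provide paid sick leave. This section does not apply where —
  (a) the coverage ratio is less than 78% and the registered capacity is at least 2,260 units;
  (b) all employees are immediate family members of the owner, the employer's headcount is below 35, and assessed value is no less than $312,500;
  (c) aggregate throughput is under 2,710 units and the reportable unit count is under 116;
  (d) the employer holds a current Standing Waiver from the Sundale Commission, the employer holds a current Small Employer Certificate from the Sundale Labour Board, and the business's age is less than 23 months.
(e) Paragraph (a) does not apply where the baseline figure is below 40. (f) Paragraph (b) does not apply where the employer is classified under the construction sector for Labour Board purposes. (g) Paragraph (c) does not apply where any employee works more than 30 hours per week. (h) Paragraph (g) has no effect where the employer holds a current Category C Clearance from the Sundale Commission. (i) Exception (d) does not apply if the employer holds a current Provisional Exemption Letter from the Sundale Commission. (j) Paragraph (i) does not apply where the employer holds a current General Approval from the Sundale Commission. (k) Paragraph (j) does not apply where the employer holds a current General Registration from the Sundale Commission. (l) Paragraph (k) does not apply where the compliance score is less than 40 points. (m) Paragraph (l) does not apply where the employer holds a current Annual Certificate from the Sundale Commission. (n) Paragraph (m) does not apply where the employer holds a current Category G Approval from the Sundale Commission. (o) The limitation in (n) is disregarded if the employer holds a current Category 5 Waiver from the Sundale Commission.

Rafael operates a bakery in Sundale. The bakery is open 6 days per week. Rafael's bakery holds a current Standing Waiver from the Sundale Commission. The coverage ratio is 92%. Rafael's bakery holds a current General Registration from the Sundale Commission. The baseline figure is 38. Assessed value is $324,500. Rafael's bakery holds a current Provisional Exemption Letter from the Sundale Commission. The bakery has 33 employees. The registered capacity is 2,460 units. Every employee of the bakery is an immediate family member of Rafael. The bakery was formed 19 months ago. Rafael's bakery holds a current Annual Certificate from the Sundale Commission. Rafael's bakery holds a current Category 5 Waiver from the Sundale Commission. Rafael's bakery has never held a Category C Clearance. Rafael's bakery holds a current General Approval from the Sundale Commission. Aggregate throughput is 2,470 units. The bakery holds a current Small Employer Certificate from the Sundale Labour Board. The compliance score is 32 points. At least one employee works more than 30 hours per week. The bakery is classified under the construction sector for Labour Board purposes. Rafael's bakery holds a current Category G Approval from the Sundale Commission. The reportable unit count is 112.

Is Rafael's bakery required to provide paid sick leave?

Yes — Rafael's bakery must provide paid sick leave.

Exception (a) requires that the coverage ratio is less than 78%; but the coverage ratio is 92%, not less than 78%, so (a) is unavailable.
Exception (b): every employee is an immediate family member; the employer's headcount is 33, below the 35 limit; assessed value is $324,500, meeting the $312,500 threshold — every condition holds. But applying paragraph (f): (f) operates against (b): the bakery is classified under the construction sector. Exception (b) does not apply.
Exception (c)'s conditions are all satisfied: aggregate throughput is 2,470 units, under the 2,710 units limit; the reportable unit count is 112, under the 116 limit. Turning to paragraphs (g)–(h): (g) operates against (c): at least one employee exceeds 30 hours/week. (h), which would lift (g), does not operate here — the Category C Clearance is not current. (c) is therefore removed.
All of (d)'s requirements are met (a current Standing Waiver is held; a current Small Employer Certificate is held; the business's age is 19 months, less than the 23 months limit). Turning to paragraphs (i)–(o): (i) operates — a current Provisional Exemption Letter is held. (j) would limit (i) — a current General Approval is held — but (k) sets (j) aside: (k) is triggered — a current General Registration is held. (l) applies (the compliance score is 32 points, less than the 40 points limit), but is itself disapplied by (m): (m) operates against (l): a current Annual Certificate is held. (n) would limit (m) — a current Category G Approval is held — but (o) sets (n) aside: (o) applies — a current Category 5 Waiver is held. (d) is therefore removed.
Every exception is unavailable, so the rule governs.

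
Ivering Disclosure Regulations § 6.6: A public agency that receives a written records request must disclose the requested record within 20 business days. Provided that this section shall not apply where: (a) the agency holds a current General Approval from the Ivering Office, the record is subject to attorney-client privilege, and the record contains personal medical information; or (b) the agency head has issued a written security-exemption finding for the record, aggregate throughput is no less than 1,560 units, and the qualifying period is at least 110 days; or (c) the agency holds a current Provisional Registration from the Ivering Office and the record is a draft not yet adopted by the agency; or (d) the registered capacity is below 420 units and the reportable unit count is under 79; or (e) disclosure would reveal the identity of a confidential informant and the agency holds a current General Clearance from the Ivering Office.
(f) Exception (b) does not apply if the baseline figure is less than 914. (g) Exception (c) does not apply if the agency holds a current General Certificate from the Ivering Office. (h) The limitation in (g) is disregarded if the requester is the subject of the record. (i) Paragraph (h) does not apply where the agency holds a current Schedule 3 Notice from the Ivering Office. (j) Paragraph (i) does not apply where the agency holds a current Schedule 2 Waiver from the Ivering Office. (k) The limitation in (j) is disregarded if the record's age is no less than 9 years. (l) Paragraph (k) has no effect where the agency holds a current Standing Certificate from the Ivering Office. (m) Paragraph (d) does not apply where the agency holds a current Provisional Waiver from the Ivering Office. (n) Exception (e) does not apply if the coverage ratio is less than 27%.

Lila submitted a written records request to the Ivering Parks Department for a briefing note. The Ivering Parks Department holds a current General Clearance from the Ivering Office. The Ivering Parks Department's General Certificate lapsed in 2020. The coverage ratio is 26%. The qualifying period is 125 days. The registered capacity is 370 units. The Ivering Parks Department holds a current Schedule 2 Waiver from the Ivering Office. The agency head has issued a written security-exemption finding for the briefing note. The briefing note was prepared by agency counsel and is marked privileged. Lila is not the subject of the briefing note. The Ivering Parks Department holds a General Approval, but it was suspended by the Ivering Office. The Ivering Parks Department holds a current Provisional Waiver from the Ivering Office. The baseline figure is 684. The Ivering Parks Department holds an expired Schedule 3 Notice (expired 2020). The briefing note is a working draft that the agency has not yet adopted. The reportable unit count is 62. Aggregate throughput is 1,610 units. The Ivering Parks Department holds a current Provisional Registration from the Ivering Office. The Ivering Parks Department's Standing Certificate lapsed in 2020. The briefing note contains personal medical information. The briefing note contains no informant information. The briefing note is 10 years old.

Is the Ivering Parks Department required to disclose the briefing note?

Exception (a) requires that the agency holds a current General Approval from the Ivering Office; but there is no General Approval in force, so (a) is unavailable.
Exception (b)'s conditions are all satisfied: a written security-exemption finding has been issued; aggregate throughput is 1,610 units, meeting the 1,560 units threshold; the qualifying period is 125 days, meeting the 110 days threshold. Turning to paragraph (f): (f) operates — the baseline figure is 684, less than the 914 limit. (b) is therefore removed.
Exception (c) is satisfied on its face — a current Provisional Registration is held; the briefing note is an unadopted draft. As to paragraphs (g)–(l): (g) is not triggered — the General Certificate is not current. So (c) applies.
Exception (d) is satisfied on its face — the registered capacity is 370 units, below the 420 units limit; the reportable unit count is 62, under the 79 limit. However, paragraph (m) must be considered: (m) operates against (d): a current Provisional Waiver is held. So (d) is unavailable.
Exception (e) does not apply: the briefing note contains no informant information.

No — exception (c) applies; the Ivering Parks Department is not required to disclose the briefing note.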